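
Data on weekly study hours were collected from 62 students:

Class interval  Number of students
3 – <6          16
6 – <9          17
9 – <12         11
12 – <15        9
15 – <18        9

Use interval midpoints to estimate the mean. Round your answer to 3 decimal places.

9.435

Midpoints: 4.5, 7.5, 10.5, 13.5, 16.5
Σfm = 16×4.5 + 17×7.5 + 11×10.5 + 9×13.5 + 9×16.5 = 585
n = Σf = 62
Mean = 585 / 62 = 9.4355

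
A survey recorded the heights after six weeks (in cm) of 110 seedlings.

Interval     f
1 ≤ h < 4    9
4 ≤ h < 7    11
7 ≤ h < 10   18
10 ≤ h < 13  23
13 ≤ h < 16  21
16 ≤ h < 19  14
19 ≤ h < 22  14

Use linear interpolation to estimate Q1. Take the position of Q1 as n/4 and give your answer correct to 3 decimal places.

Cumulative frequencies: 9, 20, 38, 61, 82, 96, 110
n = 110; position = n/4 = 27.5.
This falls in the class 7 ≤ h < 10: L = 7, F = 20, f = 18, h = 3.
Lower quartile ≈ 7 + ((27.5 − 20) / 18) × 3 = 8.2500

8.250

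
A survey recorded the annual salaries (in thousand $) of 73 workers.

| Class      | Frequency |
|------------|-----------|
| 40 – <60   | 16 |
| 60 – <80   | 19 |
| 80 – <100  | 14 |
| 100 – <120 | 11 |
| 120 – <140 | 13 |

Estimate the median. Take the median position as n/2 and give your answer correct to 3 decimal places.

Cumulative frequencies: 16, 35, 49, 60, 73
n = 73; position = n/2 = 36.5.
This falls in the class 80 – <100: L = 80, F = 35, f = 14, h = 20.
Median ≈ 80 + ((36.5 − 35) / 14) × 20 = 82.1429

82.143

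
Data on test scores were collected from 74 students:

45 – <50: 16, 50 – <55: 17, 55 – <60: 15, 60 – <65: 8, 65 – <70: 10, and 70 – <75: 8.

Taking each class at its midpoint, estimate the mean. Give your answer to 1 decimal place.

57.7

Midpoints: 47.5, 52.5, 57.5, 62.5, 67.5, 72.5
Σfm = 16×47.5 + 17×52.5 + 15×57.5 + 8×62.5 + 10×67.5 + 8×72.5 = 4270
n = Σf = 74
Mean = 4270 / 74 = 57.7027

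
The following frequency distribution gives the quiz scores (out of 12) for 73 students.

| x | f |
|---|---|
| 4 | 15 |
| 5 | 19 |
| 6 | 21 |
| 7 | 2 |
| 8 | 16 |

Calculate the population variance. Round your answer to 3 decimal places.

1.944

Values: 4, 5, 6, 7, 8
n = 73, Σfx = 423, mean = 5.7945
Σfx² = 2593
Σf(x − x̄)² = Σfx² − (Σfx)²/n = 2593 − 423²/73 = 141.9178
Population variance = 141.9178 / 73 = 1.9441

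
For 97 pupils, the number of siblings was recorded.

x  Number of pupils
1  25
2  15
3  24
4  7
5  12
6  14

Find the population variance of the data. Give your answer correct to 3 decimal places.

Values: 1, 2, 3, 4, 5, 6
n = 97, Σfx = 299, mean = 3.0825
Σfx² = 1217
Σf(x − x̄)² = Σfx² − (Σfx)²/n = 1217 − 299²/97 = 295.3402
Population variance = 295.3402 / 97 = 3.0447

3.045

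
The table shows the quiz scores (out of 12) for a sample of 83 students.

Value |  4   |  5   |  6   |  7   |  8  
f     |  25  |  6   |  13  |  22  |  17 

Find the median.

6

Cumulative frequencies: 25, 31, 44, 66, 83
n = 83, so the median is the value in position (n+1)/2 = 42.
Position 42 falls at value 6.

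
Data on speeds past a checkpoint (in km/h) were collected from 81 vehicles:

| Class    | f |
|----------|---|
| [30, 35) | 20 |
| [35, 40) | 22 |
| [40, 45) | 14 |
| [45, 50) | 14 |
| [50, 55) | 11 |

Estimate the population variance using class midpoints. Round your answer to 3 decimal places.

Midpoints: 32.5, 37.5, 42.5, 47.5, 52.5
n = 81, Σfm = 3312.5, mean = 40.8951
Σfm² = 139256.25
Σf(m − x̄)² = Σfm² − (Σfm)²/n = 139256.25 − 3312.5²/81 = 3791.3580
Population variance = 3791.3580 / 81 = 46.8069

46.807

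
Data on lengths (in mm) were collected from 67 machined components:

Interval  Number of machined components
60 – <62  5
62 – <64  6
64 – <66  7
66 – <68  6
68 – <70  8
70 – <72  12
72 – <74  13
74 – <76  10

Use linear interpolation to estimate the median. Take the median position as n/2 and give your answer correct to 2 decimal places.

Cumulative frequencies: 5, 11, 18, 24, 32, 44, 57, 67
n = 67; position = n/2 = 33.5.
This falls in the class 70 – <72: L = 70, F = 32, f = 12, h = 2.
Median ≈ 70 + ((33.5 − 32) / 12) × 2 = 70.2500

70.25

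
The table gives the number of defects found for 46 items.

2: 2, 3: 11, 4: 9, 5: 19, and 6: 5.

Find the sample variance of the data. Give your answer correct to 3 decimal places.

1.194

Values: 2, 3, 4, 5, 6
n = 46, Σfx = 198, mean = 4.3043
Σfx² = 906
Σf(x − x̄)² = Σfx² − (Σfx)²/n = 906 − 198²/46 = 53.7391
Sample variance = 53.7391 / 45 = 1.1942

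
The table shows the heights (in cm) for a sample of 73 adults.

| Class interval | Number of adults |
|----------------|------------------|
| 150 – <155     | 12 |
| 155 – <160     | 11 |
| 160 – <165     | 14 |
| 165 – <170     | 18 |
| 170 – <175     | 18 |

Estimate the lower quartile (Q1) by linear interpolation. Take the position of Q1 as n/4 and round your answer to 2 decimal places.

Cumulative frequencies: 12, 23, 37, 55, 73
n = 73; position = n/4 = 18.25.
This falls in the class 155 – <160: L = 155, F = 12, f = 11, h = 5.
Lower quartile ≈ 155 + ((18.25 − 12) / 11) × 5 = 157.8409

157.84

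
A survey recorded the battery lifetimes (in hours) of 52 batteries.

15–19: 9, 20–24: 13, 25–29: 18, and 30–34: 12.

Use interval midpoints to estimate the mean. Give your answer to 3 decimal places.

25.173

Midpoints: 17, 22, 27, 32
Σfm = 9×17 + 13×22 + 18×27 + 12×32 = 1309
n = Σf = 52
Mean = 1309 / 52 = 25.1731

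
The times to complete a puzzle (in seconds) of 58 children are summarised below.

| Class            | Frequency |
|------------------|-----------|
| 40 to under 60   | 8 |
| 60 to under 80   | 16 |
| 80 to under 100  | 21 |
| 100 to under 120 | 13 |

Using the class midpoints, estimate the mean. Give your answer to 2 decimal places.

83.45

Midpoints: 50, 70, 90, 110
Σfm = 8×50 + 16×70 + 21×90 + 13×110 = 4840
n = Σf = 58
Mean = 4840 / 58 = 83.4483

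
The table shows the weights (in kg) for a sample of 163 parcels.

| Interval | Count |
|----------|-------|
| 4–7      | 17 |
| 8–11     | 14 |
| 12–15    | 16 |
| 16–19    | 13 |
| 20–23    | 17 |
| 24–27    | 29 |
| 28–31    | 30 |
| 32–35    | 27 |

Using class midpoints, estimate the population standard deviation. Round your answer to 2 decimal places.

9.22

Midpoints: 5.5, 9.5, 13.5, 17.5, 21.5, 25.5, 29.5, 33.5
n = 163, Σfm = 3564.5, mean = 21.8681
Σfm² = 91798.75
Σf(m − x̄)² = Σfm² − (Σfm)²/n = 91798.75 − 3564.5²/163 = 13849.9141
Population variance = 13849.9141 / 163 = 84.9688
Standard deviation = √84.9688 = 9.2179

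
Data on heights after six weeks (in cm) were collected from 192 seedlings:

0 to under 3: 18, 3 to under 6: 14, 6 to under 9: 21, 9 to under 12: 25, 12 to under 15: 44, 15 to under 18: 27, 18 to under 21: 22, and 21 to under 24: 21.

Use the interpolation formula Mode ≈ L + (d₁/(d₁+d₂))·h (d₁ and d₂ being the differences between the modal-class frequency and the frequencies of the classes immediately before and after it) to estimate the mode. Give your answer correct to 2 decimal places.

13.58

Modal class: 12 to under 15 (highest frequency 44).
d₁ = 44 − 25 = 19, d₂ = 44 − 27 = 17
Mode ≈ 12 + (19/(19+17)) × 3 = 12 + 1.5833 = 13.5833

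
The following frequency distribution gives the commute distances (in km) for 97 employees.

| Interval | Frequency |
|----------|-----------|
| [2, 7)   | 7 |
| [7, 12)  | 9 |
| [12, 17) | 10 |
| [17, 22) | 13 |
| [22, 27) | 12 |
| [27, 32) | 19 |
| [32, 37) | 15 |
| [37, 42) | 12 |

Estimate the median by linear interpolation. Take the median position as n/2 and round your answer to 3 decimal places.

Cumulative frequencies: 7, 16, 26, 39, 51, 70, 85, 97
n = 97; position = n/2 = 48.5.
This falls in the class [22, 27): L = 22, F = 39, f = 12, h = 5.
Median ≈ 22 + ((48.5 − 39) / 12) × 5 = 25.9583

25.958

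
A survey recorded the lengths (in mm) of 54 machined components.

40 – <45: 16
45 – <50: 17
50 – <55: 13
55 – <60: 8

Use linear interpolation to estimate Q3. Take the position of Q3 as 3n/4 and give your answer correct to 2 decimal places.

Cumulative frequencies: 16, 33, 46, 54
n = 54; position = 3n/4 = 40.5.
This falls in the class 50 – <55: L = 50, F = 33, f = 13, h = 5.
Upper quartile ≈ 50 + ((40.5 − 33) / 13) × 5 = 52.8846

52.88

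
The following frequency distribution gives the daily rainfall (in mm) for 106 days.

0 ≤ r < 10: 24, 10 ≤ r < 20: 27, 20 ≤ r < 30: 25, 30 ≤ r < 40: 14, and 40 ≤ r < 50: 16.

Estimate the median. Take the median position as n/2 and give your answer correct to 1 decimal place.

Cumulative frequencies: 24, 51, 76, 90, 106
n = 106; position = n/2 = 53.
This falls in the class 20 ≤ r < 30: L = 20, F = 51, f = 25, h = 10.
Median ≈ 20 + ((53 − 51) / 25) × 10 = 20.8000

20.8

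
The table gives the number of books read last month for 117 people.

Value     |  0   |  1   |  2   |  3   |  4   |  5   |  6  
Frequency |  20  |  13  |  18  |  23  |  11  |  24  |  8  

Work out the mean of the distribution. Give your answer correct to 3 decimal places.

Values: 0, 1, 2, 3, 4, 5, 6
Σfx = 20×0 + 13×1 + 18×2 + 23×3 + 11×4 + 24×5 + 8×6 = 330
n = Σf = 117
Mean = 330 / 117 = 2.8205

2.821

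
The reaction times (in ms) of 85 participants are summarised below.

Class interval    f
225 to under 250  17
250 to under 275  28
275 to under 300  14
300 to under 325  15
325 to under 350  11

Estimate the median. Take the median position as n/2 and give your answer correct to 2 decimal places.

272.77

Cumulative frequencies: 17, 45, 59, 74, 85
n = 85; position = n/2 = 42.5.
This falls in the class 250 to under 275: L = 250, F = 17, f = 28, h = 25.
Median ≈ 250 + ((42.5 − 17) / 28) × 25 = 272.7679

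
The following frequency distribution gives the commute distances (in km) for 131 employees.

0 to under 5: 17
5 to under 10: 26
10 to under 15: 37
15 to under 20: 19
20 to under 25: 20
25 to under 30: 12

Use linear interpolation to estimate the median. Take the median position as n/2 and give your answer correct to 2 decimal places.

Cumulative frequencies: 17, 43, 80, 99, 119, 131
n = 131; position = n/2 = 65.5.
This falls in the class 10 to under 15: L = 10, F = 43, f = 37, h = 5.
Median ≈ 10 + ((65.5 − 43) / 37) × 5 = 13.0405

13.04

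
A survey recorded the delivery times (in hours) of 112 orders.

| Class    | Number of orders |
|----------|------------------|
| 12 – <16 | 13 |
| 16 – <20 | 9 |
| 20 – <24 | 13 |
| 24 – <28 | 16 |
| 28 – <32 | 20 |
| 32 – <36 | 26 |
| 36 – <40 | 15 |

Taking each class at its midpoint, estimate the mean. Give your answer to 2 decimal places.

27.68

Midpoints: 14, 18, 22, 26, 30, 34, 38
Σfm = 13×14 + 9×18 + 13×22 + 16×26 + 20×30 + 26×34 + 15×38 = 3100
n = Σf = 112
Mean = 3100 / 112 = 27.6786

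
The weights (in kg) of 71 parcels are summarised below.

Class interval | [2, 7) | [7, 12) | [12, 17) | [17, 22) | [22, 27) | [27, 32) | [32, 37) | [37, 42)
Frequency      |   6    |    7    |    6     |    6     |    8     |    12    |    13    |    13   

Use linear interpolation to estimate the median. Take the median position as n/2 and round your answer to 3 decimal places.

28.042

Cumulative frequencies: 6, 13, 19, 25, 33, 45, 58, 71
n = 71; position = n/2 = 35.5.
This falls in the class [27, 32): L = 27, F = 33, f = 12, h = 5.
Median ≈ 27 + ((35.5 − 33) / 12) × 5 = 28.0417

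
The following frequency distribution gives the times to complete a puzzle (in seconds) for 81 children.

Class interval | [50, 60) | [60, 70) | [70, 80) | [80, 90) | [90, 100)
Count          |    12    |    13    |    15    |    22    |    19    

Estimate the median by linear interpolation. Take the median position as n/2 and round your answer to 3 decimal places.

80.227

Cumulative frequencies: 12, 25, 40, 62, 81
n = 81; position = n/2 = 40.5.
This falls in the class [80, 90): L = 80, F = 40, f = 22, h = 10.
Median ≈ 80 + ((40.5 − 40) / 22) × 10 = 80.2273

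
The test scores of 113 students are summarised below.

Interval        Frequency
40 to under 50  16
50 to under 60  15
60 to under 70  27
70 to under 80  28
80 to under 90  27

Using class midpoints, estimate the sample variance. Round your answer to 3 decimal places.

182.285

Midpoints: 45, 55, 65, 75, 85
n = 113, Σfm = 7695, mean = 68.0973
Σfm² = 544425
Σf(m − x̄)² = Σfm² − (Σfm)²/n = 544425 − 7695²/113 = 20415.9292
Sample variance = 20415.9292 / 112 = 182.2851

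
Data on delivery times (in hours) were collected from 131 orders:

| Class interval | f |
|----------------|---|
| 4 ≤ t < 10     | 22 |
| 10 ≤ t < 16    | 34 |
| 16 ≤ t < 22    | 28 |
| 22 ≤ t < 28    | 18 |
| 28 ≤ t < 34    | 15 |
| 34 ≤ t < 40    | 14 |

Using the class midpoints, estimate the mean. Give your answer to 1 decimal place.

Midpoints: 7, 13, 19, 25, 31, 37
Σfm = 22×7 + 34×13 + 28×19 + 18×25 + 15×31 + 14×37 = 2561
n = Σf = 131
Mean = 2561 / 131 = 19.5496

19.5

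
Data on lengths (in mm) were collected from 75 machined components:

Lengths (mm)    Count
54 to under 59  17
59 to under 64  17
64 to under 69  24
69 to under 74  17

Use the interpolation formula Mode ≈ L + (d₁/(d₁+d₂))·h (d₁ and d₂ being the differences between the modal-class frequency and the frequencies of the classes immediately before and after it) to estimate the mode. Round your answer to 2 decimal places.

Modal class: 64 to under 69 (highest frequency 24).
d₁ = 24 − 17 = 7, d₂ = 24 − 17 = 7
Mode ≈ 64 + (7/(7+7)) × 5 = 64 + 2.5000 = 66.5000

66.50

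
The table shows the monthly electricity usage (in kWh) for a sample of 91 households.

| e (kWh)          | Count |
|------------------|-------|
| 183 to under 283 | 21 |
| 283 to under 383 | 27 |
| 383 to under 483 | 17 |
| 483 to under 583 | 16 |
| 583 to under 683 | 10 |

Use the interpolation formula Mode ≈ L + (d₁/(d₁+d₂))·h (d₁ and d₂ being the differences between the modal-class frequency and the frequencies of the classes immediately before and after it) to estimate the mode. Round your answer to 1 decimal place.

Modal class: 283 to under 383 (highest frequency 27).
d₁ = 27 − 21 = 6, d₂ = 27 − 17 = 10
Mode ≈ 283 + (6/(6+10)) × 100 = 283 + 37.5000 = 320.5000

320.5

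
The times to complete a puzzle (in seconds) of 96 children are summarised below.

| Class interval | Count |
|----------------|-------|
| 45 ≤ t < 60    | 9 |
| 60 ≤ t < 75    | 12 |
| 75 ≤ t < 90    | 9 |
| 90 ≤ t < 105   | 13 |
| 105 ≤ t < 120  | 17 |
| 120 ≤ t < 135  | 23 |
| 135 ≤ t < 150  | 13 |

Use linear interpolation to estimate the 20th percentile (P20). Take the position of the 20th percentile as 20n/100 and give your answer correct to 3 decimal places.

Cumulative frequencies: 9, 21, 30, 43, 60, 83, 96
n = 96; position = 20n/100 = 19.2.
This falls in the class 60 ≤ t < 75: L = 60, F = 9, f = 12, h = 15.
20th percentile ≈ 60 + ((19.2 − 9) / 12) × 15 = 72.7500

72.750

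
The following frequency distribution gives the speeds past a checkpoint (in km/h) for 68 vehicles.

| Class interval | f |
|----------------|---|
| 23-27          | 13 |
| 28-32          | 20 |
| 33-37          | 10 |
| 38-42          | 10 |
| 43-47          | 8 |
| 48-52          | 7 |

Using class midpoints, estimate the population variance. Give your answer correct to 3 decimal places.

65.068

Midpoints: 25, 30, 35, 40, 45, 50
n = 68, Σfm = 2385, mean = 35.0735
Σfm² = 88075
Σf(m − x̄)² = Σfm² − (Σfm)²/n = 88075 − 2385²/68 = 4424.6324
Population variance = 4424.6324 / 68 = 65.0681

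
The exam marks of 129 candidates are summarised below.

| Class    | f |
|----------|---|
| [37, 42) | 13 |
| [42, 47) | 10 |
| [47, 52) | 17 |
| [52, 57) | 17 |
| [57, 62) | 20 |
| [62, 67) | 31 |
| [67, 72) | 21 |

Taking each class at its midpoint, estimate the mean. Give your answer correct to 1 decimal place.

57.2

Midpoints: 39.5, 44.5, 49.5, 54.5, 59.5, 64.5, 69.5
Σfm = 13×39.5 + 10×44.5 + 17×49.5 + 17×54.5 + 20×59.5 + 31×64.5 + 21×69.5 = 7375.5
n = Σf = 129
Mean = 7375.5 / 129 = 57.1744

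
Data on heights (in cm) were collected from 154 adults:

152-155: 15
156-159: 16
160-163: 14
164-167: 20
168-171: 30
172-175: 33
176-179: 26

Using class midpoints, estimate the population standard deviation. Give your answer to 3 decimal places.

Midpoints: 153.5, 157.5, 161.5, 165.5, 169.5, 173.5, 177.5
n = 154, Σfm = 25819, mean = 167.6558
Σfm² = 4337734.5
Σf(m − x̄)² = Σfm² − (Σfm)²/n = 4337734.5 − 25819²/154 = 9028.2597
Population variance = 9028.2597 / 154 = 58.6251
Standard deviation = √58.6251 = 7.6567

7.657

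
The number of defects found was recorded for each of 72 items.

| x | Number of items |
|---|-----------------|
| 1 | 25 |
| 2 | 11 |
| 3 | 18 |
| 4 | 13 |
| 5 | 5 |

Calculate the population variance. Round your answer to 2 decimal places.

Values: 1, 2, 3, 4, 5
n = 72, Σfx = 178, mean = 2.4722
Σfx² = 564
Σf(x − x̄)² = Σfx² − (Σfx)²/n = 564 − 178²/72 = 123.9444
Population variance = 123.9444 / 72 = 1.7215

1.72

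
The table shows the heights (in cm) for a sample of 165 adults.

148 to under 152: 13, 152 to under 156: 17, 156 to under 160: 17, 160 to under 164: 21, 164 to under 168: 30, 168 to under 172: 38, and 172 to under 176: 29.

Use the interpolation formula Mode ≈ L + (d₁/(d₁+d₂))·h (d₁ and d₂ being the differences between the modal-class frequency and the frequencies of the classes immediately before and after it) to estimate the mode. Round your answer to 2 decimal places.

169.88

Modal class: 168 to under 172 (highest frequency 38).
d₁ = 38 − 30 = 8, d₂ = 38 − 29 = 9
Mode ≈ 168 + (8/(8+9)) × 4 = 168 + 1.8824 = 169.8824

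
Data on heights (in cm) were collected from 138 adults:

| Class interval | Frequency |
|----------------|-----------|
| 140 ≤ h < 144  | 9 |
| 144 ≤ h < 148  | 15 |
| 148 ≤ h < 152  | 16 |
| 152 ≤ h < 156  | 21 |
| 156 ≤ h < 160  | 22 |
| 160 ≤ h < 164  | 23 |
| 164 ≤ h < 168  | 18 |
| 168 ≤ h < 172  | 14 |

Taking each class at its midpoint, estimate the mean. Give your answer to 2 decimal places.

Midpoints: 142, 146, 150, 154, 158, 162, 166, 170
Σfm = 9×142 + 15×146 + 16×150 + 21×154 + 22×158 + 23×162 + 18×166 + 14×170 = 21672
n = Σf = 138
Mean = 21672 / 138 = 157.0435

157.04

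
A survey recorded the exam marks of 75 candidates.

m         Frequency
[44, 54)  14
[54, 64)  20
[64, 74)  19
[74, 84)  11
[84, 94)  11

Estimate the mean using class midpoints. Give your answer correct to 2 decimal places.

Midpoints: 49, 59, 69, 79, 89
Σfm = 14×49 + 20×59 + 19×69 + 11×79 + 11×89 = 5025
n = Σf = 75
Mean = 5025 / 75 = 67.0000

67.00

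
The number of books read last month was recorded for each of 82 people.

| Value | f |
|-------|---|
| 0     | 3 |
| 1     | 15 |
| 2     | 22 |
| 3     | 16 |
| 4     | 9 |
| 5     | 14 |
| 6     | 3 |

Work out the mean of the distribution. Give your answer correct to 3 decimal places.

2.817

Values: 0, 1, 2, 3, 4, 5, 6
Σfx = 3×0 + 15×1 + 22×2 + 16×3 + 9×4 + 14×5 + 3×6 = 231
n = Σf = 82
Mean = 231 / 82 = 2.8171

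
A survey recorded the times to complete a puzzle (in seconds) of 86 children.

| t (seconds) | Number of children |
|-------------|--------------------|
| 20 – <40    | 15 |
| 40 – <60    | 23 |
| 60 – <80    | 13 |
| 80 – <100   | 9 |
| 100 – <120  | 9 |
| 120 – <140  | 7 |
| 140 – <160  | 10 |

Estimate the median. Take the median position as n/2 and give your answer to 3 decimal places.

67.692

Cumulative frequencies: 15, 38, 51, 60, 69, 76, 86
n = 86; position = n/2 = 43.
This falls in the class 60 – <80: L = 60, F = 38, f = 13, h = 20.
Median ≈ 60 + ((43 − 38) / 13) × 20 = 67.6923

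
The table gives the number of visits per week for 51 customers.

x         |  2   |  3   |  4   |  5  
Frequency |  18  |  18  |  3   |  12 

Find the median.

3

Cumulative frequencies: 18, 36, 39, 51
n = 51, so the median is the value in position (n+1)/2 = 26.
Position 26 falls at value 3.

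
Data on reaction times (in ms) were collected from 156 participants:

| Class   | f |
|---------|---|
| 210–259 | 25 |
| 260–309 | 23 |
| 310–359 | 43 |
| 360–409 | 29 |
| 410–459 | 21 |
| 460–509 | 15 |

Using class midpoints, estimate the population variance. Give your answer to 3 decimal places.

Midpoints: 234.5, 284.5, 334.5, 384.5, 434.5, 484.5
n = 156, Σfm = 54332, mean = 348.2821
Σfm² = 19820729
Σf(m − x̄)² = Σfm² − (Σfm)²/n = 19820729 − 54332²/156 = 897868.5897
Population variance = 897868.5897 / 156 = 5755.5679

5755.568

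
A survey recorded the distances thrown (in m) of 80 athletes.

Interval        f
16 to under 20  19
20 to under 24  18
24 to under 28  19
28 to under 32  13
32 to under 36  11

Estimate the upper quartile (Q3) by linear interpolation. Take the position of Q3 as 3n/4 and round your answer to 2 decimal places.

29.23

Cumulative frequencies: 19, 37, 56, 69, 80
n = 80; position = 3n/4 = 60.
This falls in the class 28 to under 32: L = 28, F = 56, f = 13, h = 4.
Upper quartile ≈ 28 + ((60 − 56) / 13) × 4 = 29.2308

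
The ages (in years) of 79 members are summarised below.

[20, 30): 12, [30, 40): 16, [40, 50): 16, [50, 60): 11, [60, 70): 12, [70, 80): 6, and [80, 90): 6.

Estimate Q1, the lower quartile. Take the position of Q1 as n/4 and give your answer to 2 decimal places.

Cumulative frequencies: 12, 28, 44, 55, 67, 73, 79
n = 79; position = n/4 = 19.75.
This falls in the class [30, 40): L = 30, F = 12, f = 16, h = 10.
Lower quartile ≈ 30 + ((19.75 − 12) / 16) × 10 = 34.8438

34.84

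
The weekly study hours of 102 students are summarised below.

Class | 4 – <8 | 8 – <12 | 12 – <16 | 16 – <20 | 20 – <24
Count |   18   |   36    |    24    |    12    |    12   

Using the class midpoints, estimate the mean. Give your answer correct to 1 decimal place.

12.6

Midpoints: 6, 10, 14, 18, 22
Σfm = 18×6 + 36×10 + 24×14 + 12×18 + 12×22 = 1284
n = Σf = 102
Mean = 1284 / 102 = 12.5882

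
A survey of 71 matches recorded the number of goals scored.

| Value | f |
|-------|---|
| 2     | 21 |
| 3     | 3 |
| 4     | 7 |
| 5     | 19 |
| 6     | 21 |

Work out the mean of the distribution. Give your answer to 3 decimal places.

Values: 2, 3, 4, 5, 6
Σfx = 21×2 + 3×3 + 7×4 + 19×5 + 21×6 = 300
n = Σf = 71
Mean = 300 / 71 = 4.2254

4.225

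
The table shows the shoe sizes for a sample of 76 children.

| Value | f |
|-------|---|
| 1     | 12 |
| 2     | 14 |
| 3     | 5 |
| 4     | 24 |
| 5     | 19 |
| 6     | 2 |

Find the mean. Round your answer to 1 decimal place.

3.4

Values: 1, 2, 3, 4, 5, 6
Σfx = 12×1 + 14×2 + 5×3 + 24×4 + 19×5 + 2×6 = 258
n = Σf = 76
Mean = 258 / 76 = 3.3947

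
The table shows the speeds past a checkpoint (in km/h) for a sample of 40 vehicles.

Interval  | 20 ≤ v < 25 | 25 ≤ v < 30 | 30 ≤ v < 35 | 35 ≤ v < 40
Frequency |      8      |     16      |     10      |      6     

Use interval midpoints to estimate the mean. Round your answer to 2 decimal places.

Midpoints: 22.5, 27.5, 32.5, 37.5
Σfm = 8×22.5 + 16×27.5 + 10×32.5 + 6×37.5 = 1170
n = Σf = 40
Mean = 1170 / 40 = 29.2500

29.25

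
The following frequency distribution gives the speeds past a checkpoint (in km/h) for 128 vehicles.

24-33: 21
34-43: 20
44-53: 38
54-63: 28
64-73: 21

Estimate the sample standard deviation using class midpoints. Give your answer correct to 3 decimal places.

Midpoints: 28.5, 38.5, 48.5, 58.5, 68.5
n = 128, Σfm = 6288, mean = 49.1250
Σfm² = 330448
Σf(m − x̄)² = Σfm² − (Σfm)²/n = 330448 − 6288²/128 = 21550.0000
Sample variance = 21550.0000 / 127 = 169.6850
Standard deviation = √169.6850 = 13.0263

13.026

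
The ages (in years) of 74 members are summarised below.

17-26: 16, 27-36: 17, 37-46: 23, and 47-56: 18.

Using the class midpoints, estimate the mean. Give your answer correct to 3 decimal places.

Midpoints: 21.5, 31.5, 41.5, 51.5
Σfm = 16×21.5 + 17×31.5 + 23×41.5 + 18×51.5 = 2761
n = Σf = 74
Mean = 2761 / 74 = 37.3108

37.311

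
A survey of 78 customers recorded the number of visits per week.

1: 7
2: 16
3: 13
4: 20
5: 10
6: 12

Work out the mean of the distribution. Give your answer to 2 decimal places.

3.59

Values: 1, 2, 3, 4, 5, 6
Σfx = 7×1 + 16×2 + 13×3 + 20×4 + 10×5 + 12×6 = 280
n = Σf = 78
Mean = 280 / 78 = 3.5897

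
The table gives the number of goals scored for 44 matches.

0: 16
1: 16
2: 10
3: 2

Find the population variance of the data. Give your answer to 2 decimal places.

0.77

Values: 0, 1, 2, 3
n = 44, Σfx = 42, mean = 0.9545
Σfx² = 74
Σf(x − x̄)² = Σfx² − (Σfx)²/n = 74 − 42²/44 = 33.9091
Population variance = 33.9091 / 44 = 0.7707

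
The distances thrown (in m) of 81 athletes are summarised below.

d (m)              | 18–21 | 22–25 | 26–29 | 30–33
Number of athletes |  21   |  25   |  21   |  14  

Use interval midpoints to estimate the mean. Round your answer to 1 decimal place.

Midpoints: 19.5, 23.5, 27.5, 31.5
Σfm = 21×19.5 + 25×23.5 + 21×27.5 + 14×31.5 = 2015.5
n = Σf = 81
Mean = 2015.5 / 81 = 24.8827

24.9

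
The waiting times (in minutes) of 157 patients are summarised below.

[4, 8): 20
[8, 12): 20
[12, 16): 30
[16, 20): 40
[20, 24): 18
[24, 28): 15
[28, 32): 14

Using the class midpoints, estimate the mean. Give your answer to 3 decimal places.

16.981

Midpoints: 6, 10, 14, 18, 22, 26, 30
Σfm = 20×6 + 20×10 + 30×14 + 40×18 + 18×22 + 15×26 + 14×30 = 2666
n = Σf = 157
Mean = 2666 / 157 = 16.9809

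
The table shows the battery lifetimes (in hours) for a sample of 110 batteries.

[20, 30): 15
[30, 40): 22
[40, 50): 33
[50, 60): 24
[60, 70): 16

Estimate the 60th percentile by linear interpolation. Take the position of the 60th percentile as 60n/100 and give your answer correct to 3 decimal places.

48.788

Cumulative frequencies: 15, 37, 70, 94, 110
n = 110; position = 60n/100 = 66.
This falls in the class [40, 50): L = 40, F = 37, f = 33, h = 10.
60th percentile ≈ 40 + ((66 − 37) / 33) × 10 = 48.7879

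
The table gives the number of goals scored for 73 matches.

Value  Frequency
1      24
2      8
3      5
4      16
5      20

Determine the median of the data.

Cumulative frequencies: 24, 32, 37, 53, 73
n = 73, so the median is the value in position (n+1)/2 = 37.
Position 37 falls at value 3.

3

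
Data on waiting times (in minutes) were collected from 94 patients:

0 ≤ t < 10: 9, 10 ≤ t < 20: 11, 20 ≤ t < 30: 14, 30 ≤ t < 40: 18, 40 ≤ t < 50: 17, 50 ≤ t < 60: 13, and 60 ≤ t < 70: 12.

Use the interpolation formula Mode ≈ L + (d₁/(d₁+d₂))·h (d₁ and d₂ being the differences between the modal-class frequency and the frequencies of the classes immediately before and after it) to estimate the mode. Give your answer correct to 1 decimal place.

38.0

Modal class: 30 ≤ t < 40 (highest frequency 18).
d₁ = 18 − 14 = 4, d₂ = 18 − 17 = 1
Mode ≈ 30 + (4/(4+1)) × 10 = 30 + 8.0000 = 38.0000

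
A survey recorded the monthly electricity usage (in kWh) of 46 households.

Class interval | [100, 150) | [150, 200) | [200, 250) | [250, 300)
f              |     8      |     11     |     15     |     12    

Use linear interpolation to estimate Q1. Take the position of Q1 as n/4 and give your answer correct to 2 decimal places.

Cumulative frequencies: 8, 19, 34, 46
n = 46; position = n/4 = 11.5.
This falls in the class [150, 200): L = 150, F = 8, f = 11, h = 50.
Lower quartile ≈ 150 + ((11.5 − 8) / 11) × 50 = 165.9091

165.91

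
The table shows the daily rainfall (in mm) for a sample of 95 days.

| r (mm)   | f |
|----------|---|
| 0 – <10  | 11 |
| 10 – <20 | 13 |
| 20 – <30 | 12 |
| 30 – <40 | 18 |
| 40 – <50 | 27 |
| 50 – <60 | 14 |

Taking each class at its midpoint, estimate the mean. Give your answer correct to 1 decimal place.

33.3

Midpoints: 5, 15, 25, 35, 45, 55
Σfm = 11×5 + 13×15 + 12×25 + 18×35 + 27×45 + 14×55 = 3165
n = Σf = 95
Mean = 3165 / 95 = 33.3158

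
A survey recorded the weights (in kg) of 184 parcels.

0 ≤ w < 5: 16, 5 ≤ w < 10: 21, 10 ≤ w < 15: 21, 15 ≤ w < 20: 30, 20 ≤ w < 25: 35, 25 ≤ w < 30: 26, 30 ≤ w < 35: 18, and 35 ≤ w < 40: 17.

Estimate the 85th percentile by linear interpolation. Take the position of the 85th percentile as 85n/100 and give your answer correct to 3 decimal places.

Cumulative frequencies: 16, 37, 58, 88, 123, 149, 167, 184
n = 184; position = 85n/100 = 156.4.
This falls in the class 30 ≤ w < 35: L = 30, F = 149, f = 18, h = 5.
85th percentile ≈ 30 + ((156.4 − 149) / 18) × 5 = 32.0556

32.056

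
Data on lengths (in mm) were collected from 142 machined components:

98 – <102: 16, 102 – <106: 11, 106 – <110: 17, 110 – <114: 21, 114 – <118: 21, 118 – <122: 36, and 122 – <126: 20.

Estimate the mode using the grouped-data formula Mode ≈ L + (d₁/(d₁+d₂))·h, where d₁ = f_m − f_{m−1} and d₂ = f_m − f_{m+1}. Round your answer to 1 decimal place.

Modal class: 118 – <122 (highest frequency 36).
d₁ = 36 − 21 = 15, d₂ = 36 − 20 = 16
Mode ≈ 118 + (15/(15+16)) × 4 = 118 + 1.9355 = 119.9355

119.9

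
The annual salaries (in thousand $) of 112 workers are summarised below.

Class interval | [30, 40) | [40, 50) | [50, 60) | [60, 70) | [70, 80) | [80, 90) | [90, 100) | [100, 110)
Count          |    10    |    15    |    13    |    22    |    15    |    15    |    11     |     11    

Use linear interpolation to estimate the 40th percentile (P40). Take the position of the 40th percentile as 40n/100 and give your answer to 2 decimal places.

63.09

Cumulative frequencies: 10, 25, 38, 60, 75, 90, 101, 112
n = 112; position = 40n/100 = 44.8.
This falls in the class [60, 70): L = 60, F = 38, f = 22, h = 10.
40th percentile ≈ 60 + ((44.8 − 38) / 22) × 10 = 63.0909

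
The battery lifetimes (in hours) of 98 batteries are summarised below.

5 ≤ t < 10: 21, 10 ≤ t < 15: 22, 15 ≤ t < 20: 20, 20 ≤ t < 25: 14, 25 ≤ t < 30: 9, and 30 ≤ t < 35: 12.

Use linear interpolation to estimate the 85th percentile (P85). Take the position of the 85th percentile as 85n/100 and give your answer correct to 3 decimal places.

28.500

Cumulative frequencies: 21, 43, 63, 77, 86, 98
n = 98; position = 85n/100 = 83.3.
This falls in the class 25 ≤ t < 30: L = 25, F = 77, f = 9, h = 5.
85th percentile ≈ 25 + ((83.3 − 77) / 9) × 5 = 28.5000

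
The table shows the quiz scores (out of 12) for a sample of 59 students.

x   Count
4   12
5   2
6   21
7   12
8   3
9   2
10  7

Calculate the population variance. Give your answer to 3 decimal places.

3.263

Values: 4, 5, 6, 7, 8, 9, 10
n = 59, Σfx = 380, mean = 6.4407
Σfx² = 2640
Σf(x − x̄)² = Σfx² − (Σfx)²/n = 2640 − 380²/59 = 192.5424
Population variance = 192.5424 / 59 = 3.2634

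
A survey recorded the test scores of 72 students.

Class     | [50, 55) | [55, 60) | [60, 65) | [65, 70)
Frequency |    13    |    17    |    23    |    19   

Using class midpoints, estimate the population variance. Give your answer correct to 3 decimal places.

27.778

Midpoints: 52.5, 57.5, 62.5, 67.5
n = 72, Σfm = 4380, mean = 60.8333
Σfm² = 268450
Σf(m − x̄)² = Σfm² − (Σfm)²/n = 268450 − 4380²/72 = 2000.0000
Population variance = 2000.0000 / 72 = 27.7778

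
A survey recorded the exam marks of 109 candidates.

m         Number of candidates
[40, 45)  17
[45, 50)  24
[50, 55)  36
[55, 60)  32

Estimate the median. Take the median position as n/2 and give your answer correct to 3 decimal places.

51.875

Cumulative frequencies: 17, 41, 77, 109
n = 109; position = n/2 = 54.5.
This falls in the class [50, 55): L = 50, F = 41, f = 36, h = 5.
Median ≈ 50 + ((54.5 − 41) / 36) × 5 = 51.8750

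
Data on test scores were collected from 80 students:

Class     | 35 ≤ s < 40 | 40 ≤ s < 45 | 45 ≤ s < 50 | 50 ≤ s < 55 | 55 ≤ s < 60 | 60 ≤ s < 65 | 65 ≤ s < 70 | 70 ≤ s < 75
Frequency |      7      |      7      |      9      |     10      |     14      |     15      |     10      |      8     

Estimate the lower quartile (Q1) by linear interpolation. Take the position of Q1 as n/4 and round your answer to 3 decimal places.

Cumulative frequencies: 7, 14, 23, 33, 47, 62, 72, 80
n = 80; position = n/4 = 20.
This falls in the class 45 ≤ s < 50: L = 45, F = 14, f = 9, h = 5.
Lower quartile ≈ 45 + ((20 − 14) / 9) × 5 = 48.3333

48.333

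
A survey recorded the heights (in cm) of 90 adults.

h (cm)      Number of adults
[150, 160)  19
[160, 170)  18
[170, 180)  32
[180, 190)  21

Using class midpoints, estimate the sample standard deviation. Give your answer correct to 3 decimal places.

Midpoints: 155, 165, 175, 185
n = 90, Σfm = 15400, mean = 171.1111
Σfm² = 2645250
Σf(m − x̄)² = Σfm² − (Σfm)²/n = 2645250 − 15400²/90 = 10138.8889
Sample variance = 10138.8889 / 89 = 113.9201
Standard deviation = √113.9201 = 10.6733

10.673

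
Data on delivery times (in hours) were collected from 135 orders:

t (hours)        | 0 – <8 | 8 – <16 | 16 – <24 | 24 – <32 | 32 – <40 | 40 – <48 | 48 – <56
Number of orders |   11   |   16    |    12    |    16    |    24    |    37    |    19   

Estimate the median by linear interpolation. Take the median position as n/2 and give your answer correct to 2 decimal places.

Cumulative frequencies: 11, 27, 39, 55, 79, 116, 135
n = 135; position = n/2 = 67.5.
This falls in the class 32 – <40: L = 32, F = 55, f = 24, h = 8.
Median ≈ 32 + ((67.5 − 55) / 24) × 8 = 36.1667

36.17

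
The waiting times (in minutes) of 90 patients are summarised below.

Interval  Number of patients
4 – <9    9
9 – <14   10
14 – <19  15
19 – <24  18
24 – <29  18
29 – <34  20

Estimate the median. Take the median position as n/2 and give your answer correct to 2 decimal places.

22.06

Cumulative frequencies: 9, 19, 34, 52, 70, 90
n = 90; position = n/2 = 45.
This falls in the class 19 – <24: L = 19, F = 34, f = 18, h = 5.
Median ≈ 19 + ((45 − 34) / 18) × 5 = 22.0556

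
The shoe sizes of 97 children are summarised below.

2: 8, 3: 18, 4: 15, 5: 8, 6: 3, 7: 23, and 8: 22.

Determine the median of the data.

Cumulative frequencies: 8, 26, 41, 49, 52, 75, 97
n = 97, so the median is the value in position (n+1)/2 = 49.
Position 49 falls at value 5.

5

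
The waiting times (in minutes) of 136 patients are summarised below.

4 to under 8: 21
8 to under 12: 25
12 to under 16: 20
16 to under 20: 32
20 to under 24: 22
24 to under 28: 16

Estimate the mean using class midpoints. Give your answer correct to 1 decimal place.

Midpoints: 6, 10, 14, 18, 22, 26
Σfm = 21×6 + 25×10 + 20×14 + 32×18 + 22×22 + 16×26 = 2132
n = Σf = 136
Mean = 2132 / 136 = 15.6765

15.7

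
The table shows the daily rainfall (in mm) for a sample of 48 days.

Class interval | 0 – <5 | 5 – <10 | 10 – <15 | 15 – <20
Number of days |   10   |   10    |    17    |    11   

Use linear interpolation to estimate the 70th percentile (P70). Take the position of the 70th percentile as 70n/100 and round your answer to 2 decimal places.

Cumulative frequencies: 10, 20, 37, 48
n = 48; position = 70n/100 = 33.6.
This falls in the class 10 – <15: L = 10, F = 20, f = 17, h = 5.
70th percentile ≈ 10 + ((33.6 − 20) / 17) × 5 = 14.0000

14.00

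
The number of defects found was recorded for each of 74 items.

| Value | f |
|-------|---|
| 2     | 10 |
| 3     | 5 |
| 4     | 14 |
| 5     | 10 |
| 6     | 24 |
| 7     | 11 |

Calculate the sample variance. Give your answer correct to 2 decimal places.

Values: 2, 3, 4, 5, 6, 7
n = 74, Σfx = 362, mean = 4.8919
Σfx² = 1962
Σf(x − x̄)² = Σfx² − (Σfx)²/n = 1962 − 362²/74 = 191.1351
Sample variance = 191.1351 / 73 = 2.6183

2.62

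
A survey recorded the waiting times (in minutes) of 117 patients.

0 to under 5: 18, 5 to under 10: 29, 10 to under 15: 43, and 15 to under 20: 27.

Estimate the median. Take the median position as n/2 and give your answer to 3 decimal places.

Cumulative frequencies: 18, 47, 90, 117
n = 117; position = n/2 = 58.5.
This falls in the class 10 to under 15: L = 10, F = 47, f = 43, h = 5.
Median ≈ 10 + ((58.5 − 47) / 43) × 5 = 11.3372

11.337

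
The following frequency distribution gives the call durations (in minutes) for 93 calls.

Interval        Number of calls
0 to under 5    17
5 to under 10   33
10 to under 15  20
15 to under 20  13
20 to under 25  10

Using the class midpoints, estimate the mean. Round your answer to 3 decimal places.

Midpoints: 2.5, 7.5, 12.5, 17.5, 22.5
Σfm = 17×2.5 + 33×7.5 + 20×12.5 + 13×17.5 + 10×22.5 = 992.5
n = Σf = 93
Mean = 992.5 / 93 = 10.6720

10.672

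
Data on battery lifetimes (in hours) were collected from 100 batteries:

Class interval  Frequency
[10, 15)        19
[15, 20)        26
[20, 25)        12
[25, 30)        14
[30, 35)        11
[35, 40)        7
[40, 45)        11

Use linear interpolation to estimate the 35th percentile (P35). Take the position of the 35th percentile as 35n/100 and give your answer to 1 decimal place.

Cumulative frequencies: 19, 45, 57, 71, 82, 89, 100
n = 100; position = 35n/100 = 35.
This falls in the class [15, 20): L = 15, F = 19, f = 26, h = 5.
35th percentile ≈ 15 + ((35 − 19) / 26) × 5 = 18.0769

18.1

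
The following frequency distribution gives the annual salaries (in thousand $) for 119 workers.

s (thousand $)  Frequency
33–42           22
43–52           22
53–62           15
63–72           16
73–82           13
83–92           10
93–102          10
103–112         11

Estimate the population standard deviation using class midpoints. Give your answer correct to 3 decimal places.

Midpoints: 37.5, 47.5, 57.5, 67.5, 77.5, 87.5, 97.5, 107.5
n = 119, Σfm = 7852.5, mean = 65.9874
Σfm² = 579893.75
Σf(m − x̄)² = Σfm² − (Σfm)²/n = 579893.75 − 7852.5²/119 = 61727.7311
Population variance = 61727.7311 / 119 = 518.7204
Standard deviation = √518.7204 = 22.7754

22.775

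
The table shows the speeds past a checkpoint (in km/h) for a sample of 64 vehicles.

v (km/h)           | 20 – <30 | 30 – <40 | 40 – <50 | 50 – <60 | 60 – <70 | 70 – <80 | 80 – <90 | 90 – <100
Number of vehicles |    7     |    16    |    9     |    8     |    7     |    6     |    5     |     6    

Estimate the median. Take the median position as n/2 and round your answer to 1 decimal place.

Cumulative frequencies: 7, 23, 32, 40, 47, 53, 58, 64
n = 64; position = n/2 = 32.
This falls in the class 40 – <50: L = 40, F = 23, f = 9, h = 10.
Median ≈ 40 + ((32 − 23) / 9) × 10 = 50.0000

50.0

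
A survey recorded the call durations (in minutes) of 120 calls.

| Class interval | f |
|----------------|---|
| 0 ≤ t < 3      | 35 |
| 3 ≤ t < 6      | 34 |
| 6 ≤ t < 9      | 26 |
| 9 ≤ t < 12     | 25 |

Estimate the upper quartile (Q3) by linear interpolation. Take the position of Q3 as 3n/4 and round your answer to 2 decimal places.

8.42

Cumulative frequencies: 35, 69, 95, 120
n = 120; position = 3n/4 = 90.
This falls in the class 6 ≤ t < 9: L = 6, F = 69, f = 26, h = 3.
Upper quartile ≈ 6 + ((90 − 69) / 26) × 3 = 8.4231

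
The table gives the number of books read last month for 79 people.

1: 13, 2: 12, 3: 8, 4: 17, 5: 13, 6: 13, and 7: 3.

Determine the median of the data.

Cumulative frequencies: 13, 25, 33, 50, 63, 76, 79
n = 79, so the median is the value in position (n+1)/2 = 40.
Position 40 falls at value 4.

4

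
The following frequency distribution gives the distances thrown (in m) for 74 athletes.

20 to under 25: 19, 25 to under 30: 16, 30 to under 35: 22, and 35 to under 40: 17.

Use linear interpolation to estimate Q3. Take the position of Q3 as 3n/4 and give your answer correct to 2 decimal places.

34.66

Cumulative frequencies: 19, 35, 57, 74
n = 74; position = 3n/4 = 55.5.
This falls in the class 30 to under 35: L = 30, F = 35, f = 22, h = 5.
Upper quartile ≈ 30 + ((55.5 − 35) / 22) × 5 = 34.6591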